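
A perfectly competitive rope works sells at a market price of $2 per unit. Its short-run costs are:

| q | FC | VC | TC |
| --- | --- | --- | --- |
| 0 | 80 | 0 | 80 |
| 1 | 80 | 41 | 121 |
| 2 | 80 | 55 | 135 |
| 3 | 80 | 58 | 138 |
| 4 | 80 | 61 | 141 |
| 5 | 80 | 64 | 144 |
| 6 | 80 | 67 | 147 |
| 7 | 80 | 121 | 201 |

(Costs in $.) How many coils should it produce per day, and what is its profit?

q = 0 (shut down); profit = -$80

Profit at each row (π = 2q − TC): q=0: -80; q=1: -119; q=2: -131; q=3: -132; q=4: -133; q=5: -134; q=6: -135; q=7: -187.
Profit is highest at q = 0. Equivalently, the lowest AVC in the table is 67/6 ≈ $11.17 at q = 6, and P = $2 falls below it — price never covers variable cost, so the firm shuts down and loses only its fixed cost.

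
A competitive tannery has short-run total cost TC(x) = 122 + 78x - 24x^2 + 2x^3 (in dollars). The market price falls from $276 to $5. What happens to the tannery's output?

Output falls from 11 to 0 (the firm shuts down)

AVC = 78 - 24x + 2x^2, minimized at x = 6 where min AVC = $6. MC = 78 - 48x + 6x^2.
At P = $276 ≥ min AVC, set P = MC on the rising branch: x = 11.
At P = $5 < min AVC = $6, price no longer covers variable cost at any output, so the firm shuts down: x = 0.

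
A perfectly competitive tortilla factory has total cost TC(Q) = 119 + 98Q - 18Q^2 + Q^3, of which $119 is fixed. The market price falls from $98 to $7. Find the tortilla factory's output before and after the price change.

AVC = 98 - 18Q + Q^2, minimized at Q = 9 where min AVC = $17. MC = 98 - 36Q + 3Q^2.
With P = $98 above the shutdown price, P = MC gives Q = 12.
At P = $7 < min AVC = $17, price no longer covers variable cost at any output, so the firm shuts down: Q = 0.

Output falls from 12 to 0 (the firm shuts down)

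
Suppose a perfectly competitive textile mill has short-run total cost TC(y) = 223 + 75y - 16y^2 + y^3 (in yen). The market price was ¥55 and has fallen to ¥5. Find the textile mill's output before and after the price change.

Output falls from 10 to 0 (the firm shuts down)

MC = 75 - 32y + 3y^2; the shutdown threshold is min AVC = ¥11 (at y = 8).
At P = ¥55 ≥ min AVC, set P = MC on the rising branch: y = 10.
At P = ¥5 < min AVC = ¥11, price no longer covers variable cost at any output, so the firm shuts down: y = 0.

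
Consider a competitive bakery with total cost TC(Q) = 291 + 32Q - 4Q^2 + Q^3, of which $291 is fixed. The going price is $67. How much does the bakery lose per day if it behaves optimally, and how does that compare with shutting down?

Profit = -$141 at Q = 5

AVC = 32 - 4Q + Q^2; min AVC = $28 at Q = 2. Since P = $67 ≥ min AVC, the firm produces.
MC = 32 - 8Q + 3Q^2. Setting P = MC and taking the root on the rising branch gives Q* = 5.
TR = 67·5 = 335. TC = 291 + 185 = 476. Profit = 335 − 476 = -$141.
Shutting down would mean losing the fixed cost of $291, so operating at a loss of $141 is better by $150.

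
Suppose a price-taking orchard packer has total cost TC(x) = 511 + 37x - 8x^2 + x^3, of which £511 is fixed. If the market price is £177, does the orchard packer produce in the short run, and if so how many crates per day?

Produce at x = 10

Strip out fixed cost: VC = 37x - 8x^2 + x^3. Then AVC = 37 - 8x + x^2 and MC = 37 - 16x + 3x^2.
AVC hits its minimum where MC = AVC, at x = 4, giving min AVC = 37 - 8·4 + 4^2 = £21.
P = £177 exceeds min AVC = £21, so the firm stays open.
P = MC gives -140 - 16x + 3x^2 = 0, with roots -14/3 and 10. Take the larger (rising MC): x* = 10.
Check: AVC at x = 10 is £57 ≤ P, so revenue covers variable cost.
Profit = P·x − TC = 177·10 − 1081 = £689.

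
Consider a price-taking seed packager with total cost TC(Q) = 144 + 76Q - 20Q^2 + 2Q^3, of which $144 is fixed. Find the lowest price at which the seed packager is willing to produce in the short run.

The firm shuts down when price falls below the minimum of average variable cost. AVC = VC/Q = 76 - 20Q + 2Q^2.
dAVC/dQ = -20 + 4Q = 0 gives Q = 5. min AVC = 76 - 20·5 + 2·5^2 = 26.
So the shutdown price is $26.

$26 per unit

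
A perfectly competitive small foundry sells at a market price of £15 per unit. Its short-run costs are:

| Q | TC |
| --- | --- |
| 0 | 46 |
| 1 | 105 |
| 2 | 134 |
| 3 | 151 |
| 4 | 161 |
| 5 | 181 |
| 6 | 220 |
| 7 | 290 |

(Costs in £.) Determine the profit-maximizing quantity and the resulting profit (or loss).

Q = 0 (shut down); profit = -£46

Compute π = P·Q − TC at each output: Q=0: -46; Q=1: -90; Q=2: -104; Q=3: -106; Q=4: -101; Q=5: -106; Q=6: -130; Q=7: -185.
Profit is highest at Q = 0. Equivalently, the lowest AVC in the table is 135/5 ≈ £27 at Q = 5, and P = £15 falls below it — price never covers variable cost, so the firm shuts down and loses only its fixed cost.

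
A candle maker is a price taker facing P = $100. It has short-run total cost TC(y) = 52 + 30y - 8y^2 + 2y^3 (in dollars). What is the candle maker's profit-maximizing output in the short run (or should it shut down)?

From TC, MC = TC'(y) = 30 - 16y + 6y^2 and AVC = VC/y = 30 - 8y + 2y^2.
The AVC parabola has its vertex at y = 8/4 = 2, where AVC = 30 - 8·2 + 2·2^2 = $22.
Because $100 ≥ $22, revenue can cover variable cost; the firm operates.
P = MC gives -70 - 16y + 6y^2 = 0, with roots -7/3 and 5. Take the larger (rising MC): y* = 5.
Check: AVC at y = 5 is $40 ≤ P, so revenue covers variable cost.
Profit = P·y − TC = 100·5 − 252 = $248.

Produce at y = 5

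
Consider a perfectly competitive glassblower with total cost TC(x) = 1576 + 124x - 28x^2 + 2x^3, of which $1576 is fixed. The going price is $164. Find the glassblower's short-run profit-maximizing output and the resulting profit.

AVC = 124 - 28x + 2x^2; min AVC = $26 at x = 7. Since P = $164 ≥ min AVC, the firm produces.
MC = 124 - 56x + 6x^2. Setting P = MC and taking the root on the rising branch gives x* = 10.
TR = 164·10 = 1640. TC = 1576 + 440 = 2016. Profit = 1640 − 2016 = -$376.
By producing, the firm covers all variable cost plus $1200 of fixed cost; shutting down would lose the full $1576.

Profit = -$376 at x = 10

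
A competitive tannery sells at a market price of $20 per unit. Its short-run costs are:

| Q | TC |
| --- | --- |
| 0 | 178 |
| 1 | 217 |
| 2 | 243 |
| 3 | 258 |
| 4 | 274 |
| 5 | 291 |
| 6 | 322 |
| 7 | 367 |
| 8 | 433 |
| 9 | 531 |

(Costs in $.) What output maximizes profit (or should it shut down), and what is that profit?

Q = 0 (shut down); profit = -$178

Profit at each row (π = 20Q − TC): Q=0: -178; Q=1: -197; Q=2: -203; Q=3: -198; Q=4: -194; Q=5: -191; Q=6: -202; Q=7: -227; Q=8: -273; Q=9: -351.
Profit is highest at Q = 0. Equivalently, the lowest AVC in the table is 113/5 ≈ $22.60 at Q = 5, and P = $20 falls below it — price never covers variable cost, so the firm shuts down and loses only its fixed cost.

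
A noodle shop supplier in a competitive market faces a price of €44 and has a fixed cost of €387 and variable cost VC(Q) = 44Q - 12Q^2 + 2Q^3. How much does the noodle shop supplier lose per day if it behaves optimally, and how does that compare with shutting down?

AVC = 44 - 12Q + 2Q^2 has its minimum €26 at Q = 3; price €44 clears that bar, so the firm operates.
With MC = 44 - 24Q + 6Q^2, P = MC on the upward-sloping part at Q* = 4.
TR = 44·4 = 176. TC = 387 + 112 = 499. Profit = 176 − 499 = -€323.
That loss of €323 beats the €387 the firm would lose by shutting down; producing recovers €64 of fixed cost.

Profit = -€323 at Q = 4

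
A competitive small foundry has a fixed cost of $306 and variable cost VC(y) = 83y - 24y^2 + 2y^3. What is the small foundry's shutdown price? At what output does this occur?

The firm shuts down when price falls below the minimum of average variable cost. AVC = VC/y = 83 - 24y + 2y^2.
dAVC/dy = -24 + 4y = 0 gives y = 6. min AVC = 83 - 24·6 + 2·6^2 = 11.
So the shutdown price is $11.

$11 per unit, at y = 6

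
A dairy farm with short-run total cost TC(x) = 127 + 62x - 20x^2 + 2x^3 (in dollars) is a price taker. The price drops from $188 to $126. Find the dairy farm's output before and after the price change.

MC = 62 - 40x + 6x^2; the shutdown threshold is min AVC = $12 (at x = 5).
With P = $188 above the shutdown price, P = MC gives x = 9.
At P = $126 ≥ min AVC, set P = MC: x = 8. The firm stays open but cuts output.

Output falls from 9 to 8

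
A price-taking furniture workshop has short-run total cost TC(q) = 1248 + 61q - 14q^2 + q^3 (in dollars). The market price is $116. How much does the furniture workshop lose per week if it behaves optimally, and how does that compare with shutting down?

AVC = 61 - 14q + q^2 has its minimum $12 at q = 7; price $116 clears that bar, so the firm operates.
With MC = 61 - 28q + 3q^2, P = MC on the upward-sloping part at q* = 11.
TR = 116·11 = 1276. TC = 1248 + 308 = 1556. Profit = 1276 − 1556 = -$280.
Shutting down would mean losing the fixed cost of $1248, so operating at a loss of $280 is better by $968.

Profit = -$280 at q = 11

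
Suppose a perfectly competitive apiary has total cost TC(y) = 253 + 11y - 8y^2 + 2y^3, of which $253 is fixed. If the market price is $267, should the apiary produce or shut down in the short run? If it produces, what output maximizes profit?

Strip out fixed cost: VC = 11y - 8y^2 + 2y^3. Then AVC = 11 - 8y + 2y^2 and MC = 11 - 16y + 6y^2.
AVC hits its minimum where MC = AVC, at y = 2, giving min AVC = 11 - 8·2 + 2·2^2 = $3.
P = $267 exceeds min AVC = $3, so the firm stays open.
Solving P = MC: -256 - 16y + 6y^2 = 0 ⇒ y = -16/3 or 8. On the upward-sloping branch, y* = 8.
Check: AVC at y = 8 is $75 ≤ P, so revenue covers variable cost.
Profit = P·y − TC = 267·8 − 853 = $1283.

Produce at y = 8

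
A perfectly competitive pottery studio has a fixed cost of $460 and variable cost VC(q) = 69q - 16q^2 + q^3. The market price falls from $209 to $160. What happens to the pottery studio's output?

AVC = 69 - 16q + q^2, minimized at q = 8 where min AVC = $5. MC = 69 - 32q + 3q^2.
With P = $209 above the shutdown price, P = MC gives q = 14.
At P = $160 ≥ min AVC, set P = MC: q = 13. The firm stays open but cuts output.

Output falls from 14 to 13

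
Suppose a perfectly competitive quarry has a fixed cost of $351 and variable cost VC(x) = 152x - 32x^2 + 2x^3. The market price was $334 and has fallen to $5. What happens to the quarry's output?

AVC = 152 - 32x + 2x^2, minimized at x = 8 where min AVC = $24. MC = 152 - 64x + 6x^2.
At P = $334 ≥ min AVC, set P = MC on the rising branch: x = 13.
At P = $5 < min AVC = $24, price no longer covers variable cost at any output, so the firm shuts down: x = 0.

Output falls from 13 to 0 (the firm shuts down)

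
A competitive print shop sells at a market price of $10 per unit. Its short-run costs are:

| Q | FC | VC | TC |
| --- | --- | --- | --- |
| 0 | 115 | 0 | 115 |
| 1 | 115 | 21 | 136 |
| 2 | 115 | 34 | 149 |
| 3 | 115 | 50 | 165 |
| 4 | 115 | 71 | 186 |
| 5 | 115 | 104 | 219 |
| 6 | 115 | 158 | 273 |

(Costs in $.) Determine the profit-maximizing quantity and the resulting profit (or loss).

Q = 0 (shut down); profit = -$115

Compute π = P·Q − TC at each output: Q=0: -115; Q=1: -126; Q=2: -129; Q=3: -135; Q=4: -146; Q=5: -169; Q=6: -213.
Profit is highest at Q = 0. Equivalently, the lowest AVC in the table is 50/3 ≈ $16.67 at Q = 3, and P = $10 falls below it — price never covers variable cost, so the firm shuts down and loses only its fixed cost.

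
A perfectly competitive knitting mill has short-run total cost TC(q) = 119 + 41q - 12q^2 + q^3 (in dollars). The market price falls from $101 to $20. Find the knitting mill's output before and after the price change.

AVC = 41 - 12q + q^2, minimized at q = 6 where min AVC = $5. MC = 41 - 24q + 3q^2.
With P = $101 above the shutdown price, P = MC gives q = 10.
At P = $20 ≥ min AVC, set P = MC: q = 7. The firm stays open but cuts output.

Output falls from 10 to 7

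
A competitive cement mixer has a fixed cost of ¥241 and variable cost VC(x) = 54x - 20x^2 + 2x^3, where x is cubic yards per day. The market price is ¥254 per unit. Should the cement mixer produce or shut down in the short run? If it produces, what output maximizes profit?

Strip out fixed cost: VC = 54x - 20x^2 + 2x^3. Then AVC = 54 - 20x + 2x^2 and MC = 54 - 40x + 6x^2.
The AVC parabola has its vertex at x = 20/4 = 5, where AVC = 54 - 20·5 + 2·5^2 = ¥4.
Since P = ¥254 ≥ min AVC = ¥4, price covers variable cost and the firm should produce.
P = MC gives -200 - 40x + 6x^2 = 0, with roots -10/3 and 10. Take the larger (rising MC): x* = 10.
Check: AVC at x = 10 is ¥54 ≤ P, so revenue covers variable cost.
Profit = P·x − TC = 254·10 − 781 = ¥1759.

Produce at x = 10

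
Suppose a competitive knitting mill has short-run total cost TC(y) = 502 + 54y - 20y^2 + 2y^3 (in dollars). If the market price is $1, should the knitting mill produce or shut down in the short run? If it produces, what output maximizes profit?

Shut down

From TC, MC = TC'(y) = 54 - 40y + 6y^2 and AVC = VC/y = 54 - 20y + 2y^2.
AVC hits its minimum where MC = AVC, at y = 5, giving min AVC = 54 - 20·5 + 2·5^2 = $4.
With P < min AVC ($1 < $4), every unit sold adds to the loss.
Best response: produce nothing and absorb the $502 fixed cost.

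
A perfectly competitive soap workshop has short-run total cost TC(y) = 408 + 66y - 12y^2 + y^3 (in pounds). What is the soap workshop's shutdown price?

Short-run supply begins at min AVC. From VC = 66y - 12y^2 + y^3, AVC = 66 - 12y + y^2.
At the minimum of AVC, MC = AVC. MC = 66 - 24y + 3y^2; setting MC = AVC gives 2y^2 - 12y = 0, so y = 6. min AVC = 30.
So the shutdown price is £30.

£30 per unit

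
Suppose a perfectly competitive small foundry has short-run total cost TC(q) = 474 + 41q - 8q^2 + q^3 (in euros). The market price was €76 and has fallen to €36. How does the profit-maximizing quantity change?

AVC = 41 - 8q + q^2, minimized at q = 4 where min AVC = €25. MC = 41 - 16q + 3q^2.
With P = €76 above the shutdown price, P = MC gives q = 7.
At P = €36 ≥ min AVC, set P = MC: q = 5. The firm stays open but cuts output.

Output falls from 7 to 5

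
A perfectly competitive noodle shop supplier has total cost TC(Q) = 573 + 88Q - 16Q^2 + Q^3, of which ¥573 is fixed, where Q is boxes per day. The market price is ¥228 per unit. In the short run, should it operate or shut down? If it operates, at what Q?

Produce at Q = 14

Strip out fixed cost: VC = 88Q - 16Q^2 + Q^3. Then AVC = 88 - 16Q + Q^2 and MC = 88 - 32Q + 3Q^2.
The AVC parabola has its vertex at Q = 16/2 = 8, where AVC = 88 - 16·8 + 8^2 = ¥24.
P = ¥228 exceeds min AVC = ¥24, so the firm stays open.
Set P = MC: 228 = 88 - 32Q + 3Q^2 → -140 - 32Q + 3Q^2 = 0. The roots are Q = -10/3 and Q = 14; the profit-maximizing output is on the rising part of MC, so Q* = 14.
Check: AVC at Q = 14 is ¥60 ≤ P, so revenue covers variable cost.
Profit = P·Q − TC = 228·14 − 1413 = ¥1779.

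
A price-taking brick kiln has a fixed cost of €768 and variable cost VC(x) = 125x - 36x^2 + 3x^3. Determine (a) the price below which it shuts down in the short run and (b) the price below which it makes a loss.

Shutdown price = min AVC. AVC = 125 - 36x + 3x^2, with vertex at x = 6 and minimum €17.
ATC = 768/x + 125 - 36x + 3x^2. Setting dATC/dx = −768/x^2 − 36 + 6x = 0 gives x = 8 (since 6·8^3 − 36·8^2 = 768).
min ATC = 768/8 + 125 − 36·8 + 3·8^2 = €125. That is the break-even price.
Between these two prices the firm operates at a loss; above €125 it earns a profit.

Shutdown price = €17; break-even price = €125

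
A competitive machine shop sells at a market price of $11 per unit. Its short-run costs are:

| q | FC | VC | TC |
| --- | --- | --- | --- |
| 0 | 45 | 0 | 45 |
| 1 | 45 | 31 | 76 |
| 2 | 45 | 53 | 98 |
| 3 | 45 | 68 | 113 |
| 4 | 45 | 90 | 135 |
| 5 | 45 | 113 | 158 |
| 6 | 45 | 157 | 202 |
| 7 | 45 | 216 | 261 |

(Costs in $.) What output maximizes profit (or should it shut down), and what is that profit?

q = 0 (shut down); profit = -$45

Profit at each row (π = 11q − TC): q=0: -45; q=1: -65; q=2: -76; q=3: -80; q=4: -91; q=5: -103; q=6: -136; q=7: -184.
Profit is highest at q = 0. Equivalently, the lowest AVC in the table is 90/4 ≈ $22.50 at q = 4, and P = $11 falls below it — price never covers variable cost, so the firm shuts down and loses only its fixed cost.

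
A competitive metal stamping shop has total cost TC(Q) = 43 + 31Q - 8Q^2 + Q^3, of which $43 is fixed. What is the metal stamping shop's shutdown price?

Short-run supply begins at min AVC. From VC = 31Q - 8Q^2 + Q^3, AVC = 31 - 8Q + Q^2.
dAVC/dQ = -8 + 2Q = 0 gives Q = 4. min AVC = 31 - 8·4 + 4^2 = 15.
So the shutdown price is $15.

$15 per unit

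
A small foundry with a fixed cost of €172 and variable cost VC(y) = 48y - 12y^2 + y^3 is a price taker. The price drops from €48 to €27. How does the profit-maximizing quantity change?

AVC = 48 - 12y + y^2, minimized at y = 6 where min AVC = €12. MC = 48 - 24y + 3y^2.
At P = €48 ≥ min AVC, set P = MC on the rising branch: y = 8.
At P = €27 ≥ min AVC, set P = MC: y = 7. The firm stays open but cuts output.

Output falls from 8 to 7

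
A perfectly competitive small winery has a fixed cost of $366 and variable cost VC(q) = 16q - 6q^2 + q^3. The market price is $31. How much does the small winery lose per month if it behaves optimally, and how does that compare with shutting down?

Profit = -$266 at q = 5

AVC = 16 - 6q + q^2; min AVC = $7 at q = 3. Since P = $31 ≥ min AVC, the firm produces.
MC = 16 - 12q + 3q^2. Setting P = MC and taking the root on the rising branch gives q* = 5.
TR = 31·5 = 155. TC = 366 + 55 = 421. Profit = 155 − 421 = -$266.
Shutting down would mean losing the fixed cost of $366, so operating at a loss of $266 is better by $100.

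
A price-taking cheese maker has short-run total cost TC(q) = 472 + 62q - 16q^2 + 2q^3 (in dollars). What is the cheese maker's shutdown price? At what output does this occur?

Short-run supply begins at min AVC. From VC = 62q - 16q^2 + 2q^3, AVC = 62 - 16q + 2q^2.
dAVC/dq = -16 + 4q = 0 gives q = 4. min AVC = 62 - 16·4 + 2·4^2 = 30.
The firm shuts down for any P below $30.

$30 per unit, at q = 4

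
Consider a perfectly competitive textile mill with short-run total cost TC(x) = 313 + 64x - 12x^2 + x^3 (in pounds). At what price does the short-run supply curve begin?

The shutdown price is the minimum of AVC. VC = 64x - 12x^2 + x^3, so AVC = 64 - 12x + x^2.
At the minimum of AVC, MC = AVC. MC = 64 - 24x + 3x^2; setting MC = AVC gives 2x^2 - 12x = 0, so x = 6. min AVC = 28.
So the shutdown price is £28.

£28 per unit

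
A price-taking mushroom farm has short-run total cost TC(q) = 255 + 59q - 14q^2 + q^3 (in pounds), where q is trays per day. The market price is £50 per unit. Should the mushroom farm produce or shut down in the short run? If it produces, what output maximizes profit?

From TC, MC = TC'(q) = 59 - 28q + 3q^2 and AVC = VC/q = 59 - 14q + q^2.
AVC hits its minimum where MC = AVC, at q = 7, giving min AVC = 59 - 14·7 + 7^2 = £10.
Because £50 ≥ £10, revenue can cover variable cost; the firm operates.
P = MC gives 9 - 28q + 3q^2 = 0, with roots 1/3 and 9. Take the larger (rising MC): q* = 9.
Check: AVC at q = 9 is £14 ≤ P, so revenue covers variable cost.
Profit = P·q − TC = 50·9 − 381 = £69.

Produce at q = 9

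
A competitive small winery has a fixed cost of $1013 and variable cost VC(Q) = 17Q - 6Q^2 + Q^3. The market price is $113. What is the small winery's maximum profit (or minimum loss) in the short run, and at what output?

Profit = -$373 at Q = 8

AVC = 17 - 6Q + Q^2; min AVC = $8 at Q = 3. Since P = $113 ≥ min AVC, the firm produces.
MC = 17 - 12Q + 3Q^2. Setting P = MC and taking the root on the rising branch gives Q* = 8.
TR = 113·8 = 904. TC = 1013 + 264 = 1277. Profit = 904 − 1277 = -$373.
That loss of $373 beats the $1013 the firm would lose by shutting down; producing recovers $640 of fixed cost.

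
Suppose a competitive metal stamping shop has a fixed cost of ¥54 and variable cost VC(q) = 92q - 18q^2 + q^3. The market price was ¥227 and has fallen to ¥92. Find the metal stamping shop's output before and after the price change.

Output falls from 15 to 12

MC = 92 - 36q + 3q^2; the shutdown threshold is min AVC = ¥11 (at q = 9).
At P = ¥227 ≥ min AVC, set P = MC on the rising branch: q = 15.
At P = ¥92 ≥ min AVC, set P = MC: q = 12. The firm stays open but cuts output.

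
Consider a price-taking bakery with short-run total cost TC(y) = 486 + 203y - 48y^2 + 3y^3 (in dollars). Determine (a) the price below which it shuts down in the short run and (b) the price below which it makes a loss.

Shutdown price = min AVC. AVC = 203 - 48y + 3y^2, with vertex at y = 8 and minimum $11.
ATC = 486/y + 203 - 48y + 3y^2. Setting dATC/dy = −486/y^2 − 48 + 6y = 0 gives y = 9 (since 6·9^3 − 48·9^2 = 486).
min ATC = 486/9 + 203 − 48·9 + 3·9^2 = $68. That is the break-even price.
For $11 ≤ P < $68 the firm produces at a loss; below $11 it shuts down.

Shutdown price = $11; break-even price = $68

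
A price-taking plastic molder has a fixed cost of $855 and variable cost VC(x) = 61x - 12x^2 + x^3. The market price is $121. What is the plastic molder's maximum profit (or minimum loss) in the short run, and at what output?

Profit = -$55 at x = 10

AVC = 61 - 12x + x^2; min AVC = $25 at x = 6. Since P = $121 ≥ min AVC, the firm produces.
MC = 61 - 24x + 3x^2. Setting P = MC and taking the root on the rising branch gives x* = 10.
TR = 121·10 = 1210. TC = 855 + 410 = 1265. Profit = 1210 − 1265 = -$55.
That loss of $55 beats the $855 the firm would lose by shutting down; producing recovers $800 of fixed cost.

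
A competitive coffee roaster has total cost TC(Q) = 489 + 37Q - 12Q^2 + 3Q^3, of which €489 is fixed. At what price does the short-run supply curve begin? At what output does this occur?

€25 per unit, at Q = 2

The firm shuts down when price falls below the minimum of average variable cost. AVC = VC/Q = 37 - 12Q + 3Q^2.
At the minimum of AVC, MC = AVC. MC = 37 - 24Q + 9Q^2; setting MC = AVC gives 6Q^2 - 12Q = 0, so Q = 2. min AVC = 25.
So the shutdown price is €25.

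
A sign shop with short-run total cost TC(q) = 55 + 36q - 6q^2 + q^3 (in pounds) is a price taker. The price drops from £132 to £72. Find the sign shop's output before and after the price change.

AVC = 36 - 6q + q^2, minimized at q = 3 where min AVC = £27. MC = 36 - 12q + 3q^2.
With P = £132 above the shutdown price, P = MC gives q = 8.
At P = £72 ≥ min AVC, set P = MC: q = 6. The firm stays open but cuts output.

Output falls from 8 to 6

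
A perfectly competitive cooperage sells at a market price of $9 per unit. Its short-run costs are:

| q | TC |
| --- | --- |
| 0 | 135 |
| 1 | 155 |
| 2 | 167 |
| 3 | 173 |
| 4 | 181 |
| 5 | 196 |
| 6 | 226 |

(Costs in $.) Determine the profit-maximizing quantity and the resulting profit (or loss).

q = 0 (shut down); profit = -$135

Profit at each row (π = 9q − TC): q=0: -135; q=1: -146; q=2: -149; q=3: -146; q=4: -145; q=5: -151; q=6: -172.
Profit is highest at q = 0. Equivalently, the lowest AVC in the table is 46/4 ≈ $11.50 at q = 4, and P = $9 falls below it — price never covers variable cost, so the firm shuts down and loses only its fixed cost.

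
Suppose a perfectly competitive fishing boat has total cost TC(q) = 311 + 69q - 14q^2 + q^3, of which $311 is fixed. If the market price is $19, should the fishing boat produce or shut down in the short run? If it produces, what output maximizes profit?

Shut down

Strip out fixed cost: VC = 69q - 14q^2 + q^3. Then AVC = 69 - 14q + q^2 and MC = 69 - 28q + 3q^2.
The AVC parabola has its vertex at q = 14/2 = 7, where AVC = 69 - 14·7 + 7^2 = $20.
P = $19 lies below min AVC = $20; no output level covers variable cost.
Shutting down limits the loss to fixed cost, $311.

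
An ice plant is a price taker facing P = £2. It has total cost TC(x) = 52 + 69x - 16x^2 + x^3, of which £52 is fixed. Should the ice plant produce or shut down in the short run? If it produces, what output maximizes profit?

Strip out fixed cost: VC = 69x - 16x^2 + x^3. Then AVC = 69 - 16x + x^2 and MC = 69 - 32x + 3x^2.
AVC hits its minimum where MC = AVC, at x = 8, giving min AVC = 69 - 16·8 + 8^2 = £5.
P = £2 lies below min AVC = £5; no output level covers variable cost.
Shutting down limits the loss to fixed cost, £52.

Shut down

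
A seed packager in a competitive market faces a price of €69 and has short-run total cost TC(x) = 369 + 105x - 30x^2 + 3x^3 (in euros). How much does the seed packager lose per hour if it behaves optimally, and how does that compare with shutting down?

AVC = 105 - 30x + 3x^2 has its minimum €30 at x = 5; price €69 clears that bar, so the firm operates.
With MC = 105 - 60x + 9x^2, P = MC on the upward-sloping part at x* = 6.
TR = 69·6 = 414. TC = 369 + 198 = 567. Profit = 414 − 567 = -€153.
Shutting down would mean losing the fixed cost of €369, so operating at a loss of €153 is better by €216.

Profit = -€153 at x = 6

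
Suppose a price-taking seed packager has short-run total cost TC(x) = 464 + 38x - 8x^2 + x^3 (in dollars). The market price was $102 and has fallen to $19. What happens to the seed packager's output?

AVC = 38 - 8x + x^2, minimized at x = 4 where min AVC = $22. MC = 38 - 16x + 3x^2.
At P = $102 ≥ min AVC, set P = MC on the rising branch: x = 8.
At P = $19 < min AVC = $22, price no longer covers variable cost at any output, so the firm shuts down: x = 0.

Output falls from 8 to 0 (the firm shuts down)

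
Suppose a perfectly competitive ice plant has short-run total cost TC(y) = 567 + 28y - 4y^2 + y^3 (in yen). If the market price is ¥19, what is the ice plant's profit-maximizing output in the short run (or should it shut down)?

Shut down

From TC, MC = TC'(y) = 28 - 8y + 3y^2 and AVC = VC/y = 28 - 4y + y^2.
AVC is minimized where dAVC/dy = -4 + 2y = 0, at y = 2; min AVC = 28 - 4·2 + 2^2 = ¥24.
P = ¥19 lies below min AVC = ¥24; no output level covers variable cost.
Shutting down limits the loss to fixed cost, ¥567.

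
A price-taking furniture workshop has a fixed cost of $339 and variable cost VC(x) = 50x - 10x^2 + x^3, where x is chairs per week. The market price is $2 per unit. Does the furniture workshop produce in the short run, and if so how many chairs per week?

Shut down

Variable cost is VC = 50x - 10x^2 + x^3, so AVC = VC/x = 50 - 10x + x^2 and MC = dTC/dx = 50 - 20x + 3x^2.
AVC hits its minimum where MC = AVC, at x = 5, giving min AVC = 50 - 10·5 + 5^2 = $25.
Since P = $2 < min AVC = $25, price fails to cover variable cost at any output.
Best response: produce nothing and absorb the $339 fixed cost.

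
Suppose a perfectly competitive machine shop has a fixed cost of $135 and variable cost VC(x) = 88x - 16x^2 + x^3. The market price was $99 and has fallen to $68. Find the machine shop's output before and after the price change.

Output falls from 11 to 10

AVC = 88 - 16x + x^2, minimized at x = 8 where min AVC = $24. MC = 88 - 32x + 3x^2.
At P = $99 ≥ min AVC, set P = MC on the rising branch: x = 11.
At P = $68 ≥ min AVC, set P = MC: x = 10. The firm stays open but cuts output.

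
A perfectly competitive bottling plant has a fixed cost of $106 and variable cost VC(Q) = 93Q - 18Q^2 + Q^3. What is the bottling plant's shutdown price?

$12 per unit

The firm shuts down when price falls below the minimum of average variable cost. AVC = VC/Q = 93 - 18Q + Q^2.
dAVC/dQ = -18 + 2Q = 0 gives Q = 9. min AVC = 93 - 18·9 + 9^2 = 12.
So the shutdown price is $12.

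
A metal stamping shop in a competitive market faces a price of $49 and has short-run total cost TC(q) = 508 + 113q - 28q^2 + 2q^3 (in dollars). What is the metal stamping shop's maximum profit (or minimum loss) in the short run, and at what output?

Profit = -$252 at q = 8

AVC = 113 - 28q + 2q^2; min AVC = $15 at q = 7. Since P = $49 ≥ min AVC, the firm produces.
With MC = 113 - 56q + 6q^2, P = MC on the upward-sloping part at q* = 8.
TR = 49·8 = 392. TC = 508 + 136 = 644. Profit = 392 − 644 = -$252.
That loss of $252 beats the $508 the firm would lose by shutting down; producing recovers $256 of fixed cost.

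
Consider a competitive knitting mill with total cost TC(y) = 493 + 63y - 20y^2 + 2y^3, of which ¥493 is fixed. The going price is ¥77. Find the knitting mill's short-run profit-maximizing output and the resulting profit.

Profit = -¥101 at y = 7

AVC = 63 - 20y + 2y^2 has its minimum ¥13 at y = 5; price ¥77 clears that bar, so the firm operates.
With MC = 63 - 40y + 6y^2, P = MC on the upward-sloping part at y* = 7.
TR = 77·7 = 539. TC = 493 + 147 = 640. Profit = 539 − 640 = -¥101.
By producing, the firm covers all variable cost plus ¥392 of fixed cost; shutting down would lose the full ¥493.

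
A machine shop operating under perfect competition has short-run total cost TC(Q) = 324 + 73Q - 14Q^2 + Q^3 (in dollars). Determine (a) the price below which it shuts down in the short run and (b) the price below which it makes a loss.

AVC = 73 - 14Q + Q^2; minimized at Q = 7, giving min AVC = $24. That is the shutdown price.
ATC = 324/Q + 73 - 14Q + Q^2. Setting dATC/dQ = −324/Q^2 − 14 + 2Q = 0 gives Q = 9 (since 2·9^3 − 14·9^2 = 324).
min ATC = 324/9 + 73 − 14·9 + 9^2 = $64. That is the break-even price.
For $24 ≤ P < $64 the firm produces at a loss; below $24 it shuts down.

Shutdown price = $24; break-even price = $64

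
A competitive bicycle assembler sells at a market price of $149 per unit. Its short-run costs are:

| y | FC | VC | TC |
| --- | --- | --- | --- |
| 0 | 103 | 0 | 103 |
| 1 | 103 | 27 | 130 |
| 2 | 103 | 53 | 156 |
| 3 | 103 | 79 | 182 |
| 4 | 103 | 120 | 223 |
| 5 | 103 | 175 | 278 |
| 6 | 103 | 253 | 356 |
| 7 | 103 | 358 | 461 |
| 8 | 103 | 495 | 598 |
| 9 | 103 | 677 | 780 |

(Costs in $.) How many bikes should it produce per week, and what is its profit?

y = 8; profit = $594

Tabulate TR − TC: y=0: -103; y=1: 19; y=2: 142; y=3: 265; y=4: 373; y=5: 467; y=6: 538; y=7: 582; y=8: 594; y=9: 561.
Profit is maximized at y = 8. AVC there is 495/8 = $61.88 ≤ P, so producing beats shutting down (which would give -$103).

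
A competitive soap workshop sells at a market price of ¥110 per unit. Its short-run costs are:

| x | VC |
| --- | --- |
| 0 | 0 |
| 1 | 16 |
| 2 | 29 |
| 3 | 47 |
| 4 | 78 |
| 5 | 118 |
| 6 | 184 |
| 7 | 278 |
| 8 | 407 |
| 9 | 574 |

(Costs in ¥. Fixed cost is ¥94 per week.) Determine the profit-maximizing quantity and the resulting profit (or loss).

Compute π = P·x − TC at each output: x=0: -94; x=1: 0; x=2: 97; x=3: 189; x=4: 268; x=5: 338; x=6: 382; x=7: 398; x=8: 379; x=9: 322.
Profit is maximized at x = 7. AVC there is 278/7 = ¥39.71 ≤ P, so producing beats shutting down (which would give -¥94).

x = 7; profit = ¥398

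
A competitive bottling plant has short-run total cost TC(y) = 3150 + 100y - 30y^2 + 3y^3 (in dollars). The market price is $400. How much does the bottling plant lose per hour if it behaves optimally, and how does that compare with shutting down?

Profit = -$150 at y = 10

AVC = 100 - 30y + 3y^2; min AVC = $25 at y = 5. Since P = $400 ≥ min AVC, the firm produces.
MC = 100 - 60y + 9y^2. Setting P = MC and taking the root on the rising branch gives y* = 10.
TR = 400·10 = 4000. TC = 3150 + 1000 = 4150. Profit = 4000 − 4150 = -$150.
Shutting down would mean losing the fixed cost of $3150, so operating at a loss of $150 is better by $3000.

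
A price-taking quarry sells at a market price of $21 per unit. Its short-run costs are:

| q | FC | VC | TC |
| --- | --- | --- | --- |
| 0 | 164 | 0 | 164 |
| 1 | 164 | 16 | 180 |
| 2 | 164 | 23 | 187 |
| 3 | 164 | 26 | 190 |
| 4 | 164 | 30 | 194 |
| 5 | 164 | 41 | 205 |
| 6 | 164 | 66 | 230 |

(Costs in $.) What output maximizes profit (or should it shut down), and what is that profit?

q = 5; profit = -$100

Compute π = P·q − TC at each output: q=0: -164; q=1: -159; q=2: -145; q=3: -127; q=4: -110; q=5: -100; q=6: -104.
Profit is maximized at q = 5. AVC there is 41/5 = $8.20 ≤ P, so producing beats shutting down (which would give -$164).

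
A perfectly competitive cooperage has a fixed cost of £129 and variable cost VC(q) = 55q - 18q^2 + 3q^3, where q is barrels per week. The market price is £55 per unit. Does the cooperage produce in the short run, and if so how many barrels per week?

Produce at q = 4

Variable cost is VC = 55q - 18q^2 + 3q^3, so AVC = VC/q = 55 - 18q + 3q^2 and MC = dTC/dq = 55 - 36q + 9q^2.
The AVC parabola has its vertex at q = 18/6 = 3, where AVC = 55 - 18·3 + 3·3^2 = £28.
Since P = £55 ≥ min AVC = £28, price covers variable cost and the firm should produce.
Solving P = MC: -36q + 9q^2 = 0 ⇒ q = 0 or 4. On the upward-sloping branch, q* = 4.
Check: AVC at q = 4 is £31 ≤ P, so revenue covers variable cost.
Profit = P·q − TC = 55·4 − 253 = -£33, a loss, but smaller than the £129 fixed cost the firm would lose by shutting down.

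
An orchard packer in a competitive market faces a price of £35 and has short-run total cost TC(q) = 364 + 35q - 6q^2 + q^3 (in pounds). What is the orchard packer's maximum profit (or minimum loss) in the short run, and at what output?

Profit = -£332 at q = 4

AVC = 35 - 6q + q^2 has its minimum £26 at q = 3; price £35 clears that bar, so the firm operates.
With MC = 35 - 12q + 3q^2, P = MC on the upward-sloping part at q* = 4.
TR = 35·4 = 140. TC = 364 + 108 = 472. Profit = 140 − 472 = -£332.
Shutting down would mean losing the fixed cost of £364, so operating at a loss of £332 is better by £32.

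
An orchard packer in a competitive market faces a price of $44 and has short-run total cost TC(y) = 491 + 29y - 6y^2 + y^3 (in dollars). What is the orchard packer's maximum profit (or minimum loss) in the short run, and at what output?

Profit = -$391 at y = 5

AVC = 29 - 6y + y^2; min AVC = $20 at y = 3. Since P = $44 ≥ min AVC, the firm produces.
MC = 29 - 12y + 3y^2. Setting P = MC and taking the root on the rising branch gives y* = 5.
TR = 44·5 = 220. TC = 491 + 120 = 611. Profit = 220 − 611 = -$391.
That loss of $391 beats the $491 the firm would lose by shutting down; producing recovers $100 of fixed cost.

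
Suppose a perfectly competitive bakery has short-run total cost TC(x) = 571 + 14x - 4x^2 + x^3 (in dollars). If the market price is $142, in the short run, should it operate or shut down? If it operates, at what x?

Variable cost is VC = 14x - 4x^2 + x^3, so AVC = VC/x = 14 - 4x + x^2 and MC = dTC/dx = 14 - 8x + 3x^2.
AVC hits its minimum where MC = AVC, at x = 2, giving min AVC = 14 - 4·2 + 2^2 = $10.
P = $142 exceeds min AVC = $10, so the firm stays open.
Solving P = MC: -128 - 8x + 3x^2 = 0 ⇒ x = -16/3 or 8. On the upward-sloping branch, x* = 8.
Check: AVC at x = 8 is $46 ≤ P, so revenue covers variable cost.
Profit = P·x − TC = 142·8 − 939 = $197.

Produce at x = 8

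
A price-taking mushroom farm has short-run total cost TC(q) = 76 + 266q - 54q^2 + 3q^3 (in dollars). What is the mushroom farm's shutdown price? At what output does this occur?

The firm shuts down when price falls below the minimum of average variable cost. AVC = VC/q = 266 - 54q + 3q^2.
dAVC/dq = -54 + 6q = 0 gives q = 9. min AVC = 266 - 54·9 + 3·9^2 = 23.
For P < $23 the firm produces nothing.

$23 per unit, at q = 9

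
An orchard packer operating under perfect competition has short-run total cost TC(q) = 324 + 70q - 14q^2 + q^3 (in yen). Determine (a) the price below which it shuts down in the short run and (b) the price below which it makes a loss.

Shutdown price = ¥21; break-even price = ¥61

AVC = 70 - 14q + q^2; minimized at q = 7, giving min AVC = ¥21. That is the shutdown price.
ATC = 324/q + 70 - 14q + q^2. Setting dATC/dq = −324/q^2 − 14 + 2q = 0 gives q = 9 (since 2·9^3 − 14·9^2 = 324).
min ATC = 324/9 + 70 − 14·9 + 9^2 = ¥61. That is the break-even price.
For ¥21 ≤ P < ¥61 the firm produces at a loss; below ¥21 it shuts down.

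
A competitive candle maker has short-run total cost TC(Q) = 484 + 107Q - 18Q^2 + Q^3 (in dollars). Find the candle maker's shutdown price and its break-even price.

AVC = 107 - 18Q + Q^2; minimized at Q = 9, giving min AVC = $26. That is the shutdown price.
ATC = 484/Q + 107 - 18Q + Q^2. Setting dATC/dQ = −484/Q^2 − 18 + 2Q = 0 gives Q = 11 (since 2·11^3 − 18·11^2 = 484).
min ATC = 484/11 + 107 − 18·11 + 11^2 = $74. That is the break-even price.
For $26 ≤ P < $74 the firm produces at a loss; below $26 it shuts down.

Shutdown price = $26; break-even price = $74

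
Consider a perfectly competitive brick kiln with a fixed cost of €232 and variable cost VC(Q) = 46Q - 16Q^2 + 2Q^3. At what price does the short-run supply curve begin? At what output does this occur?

The firm shuts down when price falls below the minimum of average variable cost. AVC = VC/Q = 46 - 16Q + 2Q^2.
dAVC/dQ = -16 + 4Q = 0 gives Q = 4. min AVC = 46 - 16·4 + 2·4^2 = 14.
For P < €14 the firm produces nothing.

€14 per unit, at Q = 4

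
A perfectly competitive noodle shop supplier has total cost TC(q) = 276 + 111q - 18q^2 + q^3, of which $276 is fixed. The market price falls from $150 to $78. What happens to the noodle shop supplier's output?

MC = 111 - 36q + 3q^2; the shutdown threshold is min AVC = $30 (at q = 9).
At P = $150 ≥ min AVC, set P = MC on the rising branch: q = 13.
At P = $78 ≥ min AVC, set P = MC: q = 11. The firm stays open but cuts output.

Output falls from 13 to 11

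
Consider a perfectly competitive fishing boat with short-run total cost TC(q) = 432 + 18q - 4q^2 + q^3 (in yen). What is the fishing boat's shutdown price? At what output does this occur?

The firm shuts down when price falls below the minimum of average variable cost. AVC = VC/q = 18 - 4q + q^2.
At the minimum of AVC, MC = AVC. MC = 18 - 8q + 3q^2; setting MC = AVC gives 2q^2 - 4q = 0, so q = 2. min AVC = 14.
So the shutdown price is ¥14.

¥14 per unit, at q = 2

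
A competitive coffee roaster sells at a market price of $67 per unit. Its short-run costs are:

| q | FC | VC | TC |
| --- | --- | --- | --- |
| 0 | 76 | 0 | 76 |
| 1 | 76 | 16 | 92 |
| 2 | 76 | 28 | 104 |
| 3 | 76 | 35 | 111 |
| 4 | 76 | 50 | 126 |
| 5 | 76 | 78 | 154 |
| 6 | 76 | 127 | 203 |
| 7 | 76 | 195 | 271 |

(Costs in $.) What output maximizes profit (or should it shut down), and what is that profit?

Compute π = P·q − TC at each output: q=0: -76; q=1: -25; q=2: 30; q=3: 90; q=4: 142; q=5: 181; q=6: 199; q=7: 198.
Profit is maximized at q = 6. AVC there is 127/6 = $21.17 ≤ P, so producing beats shutting down (which would give -$76).

q = 6; profit = $199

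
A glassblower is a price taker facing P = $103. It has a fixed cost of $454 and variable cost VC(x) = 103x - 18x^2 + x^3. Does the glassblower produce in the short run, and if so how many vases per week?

Strip out fixed cost: VC = 103x - 18x^2 + x^3. Then AVC = 103 - 18x + x^2 and MC = 103 - 36x + 3x^2.
AVC is minimized where dAVC/dx = -18 + 2x = 0, at x = 9; min AVC = 103 - 18·9 + 9^2 = $22.
P = $103 exceeds min AVC = $22, so the firm stays open.
P = MC gives -36x + 3x^2 = 0, with roots 0 and 12. Take the larger (rising MC): x* = 12.
Check: AVC at x = 12 is $31 ≤ P, so revenue covers variable cost.
Profit = P·x − TC = 103·12 − 826 = $410.

Produce at x = 12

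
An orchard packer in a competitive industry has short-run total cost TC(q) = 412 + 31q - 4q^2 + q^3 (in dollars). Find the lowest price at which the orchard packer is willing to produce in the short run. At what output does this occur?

$27 per unit, at q = 2

The firm shuts down when price falls below the minimum of average variable cost. AVC = VC/q = 31 - 4q + q^2.
dAVC/dq = -4 + 2q = 0 gives q = 2. min AVC = 31 - 4·2 + 2^2 = 27.
For P < $27 the firm produces nothing.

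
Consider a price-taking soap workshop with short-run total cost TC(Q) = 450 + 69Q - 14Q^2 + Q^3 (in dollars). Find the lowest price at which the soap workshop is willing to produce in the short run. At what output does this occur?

Short-run supply begins at min AVC. From VC = 69Q - 14Q^2 + Q^3, AVC = 69 - 14Q + Q^2.
dAVC/dQ = -14 + 2Q = 0 gives Q = 7. min AVC = 69 - 14·7 + 7^2 = 20.
So the shutdown price is $20.

$20 per unit, at Q = 7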